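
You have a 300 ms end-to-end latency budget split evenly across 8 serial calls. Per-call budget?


Formula: per_stage = total_budget / stages
per_stage = 300 / 8
per_stage = 37.5 ms

37.5 ms


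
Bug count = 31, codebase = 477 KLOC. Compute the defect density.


Defect density = defects / KLOC
Defect density = 31 / 477
Defect density = 0.065 defects/KLOC

0.065 defects/KLOC


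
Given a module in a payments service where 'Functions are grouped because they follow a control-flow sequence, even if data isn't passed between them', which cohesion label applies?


Reasoning: Grouped by order of execution within a routine, not by data flow
Type: Procedural cohesion

Procedural cohesion


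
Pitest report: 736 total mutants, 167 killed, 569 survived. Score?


Mutation score = killed / total * 100
Mutation score = 167 / 736 * 100
Mutation score = 22.69%

22.69%


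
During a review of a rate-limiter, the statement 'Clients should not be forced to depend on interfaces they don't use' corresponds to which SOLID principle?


This describes the Interface Segregation Principle (ISP)

Interface Segregation Principle (ISP)


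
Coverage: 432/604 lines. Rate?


Coverage = covered / total * 100
Coverage = 432 / 604 * 100
Coverage = 71.52%

71.52%


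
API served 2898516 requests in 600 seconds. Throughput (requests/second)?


Formula: throughput = requests / seconds
throughput = 2898516 / 600
throughput = 4830.86 requests/second

4830.86 requests/second


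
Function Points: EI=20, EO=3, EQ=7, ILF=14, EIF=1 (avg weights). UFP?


UFP = EI*4 + EO*5 + EQ*4 + ILF*10 + EIF*7
UFP = 20*4 + 3*5 + 7*4 + 14*10 + 1*7
UFP = 80 + 15 + 28 + 140 + 7
UFP = 270

270


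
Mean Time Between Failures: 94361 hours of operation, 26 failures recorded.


Formula: MTBF = Total operating time / Number of failures
MTBF = 94361 / 26
MTBF = 3629.27 hours

3629.27 hours


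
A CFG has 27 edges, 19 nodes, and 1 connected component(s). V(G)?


Formula: V(G) = E - N + 2P
V(G) = 27 - 19 + 2*1
V(G) = 8 + 2
V(G) = 10

10


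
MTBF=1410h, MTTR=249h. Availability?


Availability = MTBF / (MTBF + MTTR)
Availability = 1410 / (1410 + 249)
Availability = 1410 / 1659
Availability = 84.991%

84.991%


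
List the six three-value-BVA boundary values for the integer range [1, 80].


Range: [1, 80]
Boundaries: just below min, min, min+1, max-1, max, just above max
Values: [0, 1, 2, 79, 80, 81]

[0, 1, 2, 79, 80, 81]


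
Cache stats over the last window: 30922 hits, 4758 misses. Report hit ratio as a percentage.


Formula: hit rate = hits / (hits + misses) * 100
hit rate = 30922 / (30922 + 4758) * 100
hit rate = 30922 / 35680 * 100
hit rate = 86.66%

86.66%


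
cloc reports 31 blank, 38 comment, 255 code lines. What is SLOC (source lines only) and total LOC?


Total LOC = blank + comment + code
Total LOC = 31 + 38 + 255 = 324
SLOC (source only) = code = 255

Total LOC: 324, SLOC: 255


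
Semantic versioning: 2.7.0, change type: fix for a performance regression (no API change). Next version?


Current: 2.7.0
Change category: 'fix for a performance regression (no API change)' → patch bump
SemVer rule: patch bump → increment PATCH (MAJOR and MINOR unchanged)
New: 2.7.1

2.7.1


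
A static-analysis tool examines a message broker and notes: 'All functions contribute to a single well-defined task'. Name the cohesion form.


Reasoning: Best: single purpose
Type: Functional cohesion

Functional cohesion


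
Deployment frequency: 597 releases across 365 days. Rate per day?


Formula: deployments per day = releases / days
= 597 / 365
= 1.636 deploys/day
(equivalently, 11.45 deploys/week)

1.636 deploys/day


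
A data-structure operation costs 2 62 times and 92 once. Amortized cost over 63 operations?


Formula: Amortized cost = Total cost / Operations
Total cost = (62 * 2) + (1 * 92)
Total cost = 124 + 92 = 216
Amortized = 216 / 63 = 3.4286

3.4286


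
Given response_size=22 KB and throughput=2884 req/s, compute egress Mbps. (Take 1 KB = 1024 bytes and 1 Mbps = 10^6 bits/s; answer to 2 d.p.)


Formula: Mbps = payload_bytes * RPS * 8 / 1e6
Payload per request = 22 KB = 22 * 1024 = 22528 bytes
Total bytes/sec = 22528 * 2884 = 64970752
Total bits/sec = 64970752 * 8 = 519766016
Mbps = 519766016 / 1e6 = 519.77

519.77 Mbps


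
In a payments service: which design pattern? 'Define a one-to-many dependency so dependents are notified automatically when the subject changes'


This matches the Observer pattern

Observer


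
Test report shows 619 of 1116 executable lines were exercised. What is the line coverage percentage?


Coverage = covered / total * 100
Coverage = 619 / 1116 * 100
Coverage = 55.47%

55.47%


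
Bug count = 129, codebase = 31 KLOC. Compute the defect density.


Defect density = defects / KLOC
Defect density = 129 / 31
Defect density = 4.161 defects/KLOC

4.161 defects/KLOC


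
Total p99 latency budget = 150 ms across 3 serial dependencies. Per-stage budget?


Formula: per_stage = total_budget / stages
per_stage = 150 / 3
per_stage = 50.0 ms

50.0 ms


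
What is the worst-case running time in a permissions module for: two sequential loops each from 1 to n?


Reasoning: sequential dominates: O(n) + O(n) = O(n)
Complexity: O(n)

O(n)


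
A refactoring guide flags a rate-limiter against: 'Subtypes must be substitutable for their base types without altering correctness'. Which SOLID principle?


This describes the Liskov Substitution Principle (LSP)

Liskov Substitution Principle (LSP)


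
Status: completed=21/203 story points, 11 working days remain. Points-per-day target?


Formula: Required rate = Remaining points / Days left
Remaining = 203 - 21 = 182 points
Required rate = 182 / 11 = 16.55 points/day

16.55 points/day


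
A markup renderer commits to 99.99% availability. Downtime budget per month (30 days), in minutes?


Formula: allowed downtime = period * (100 - SLA) / 100
Period (month (30 days)) = 43200 minutes
Unavailability fraction = (100 - 99.99) / 100
Allowed downtime = 43200 * (100 - 99.99) / 100
Allowed downtime = 4.32 minutes

4.32 minutes


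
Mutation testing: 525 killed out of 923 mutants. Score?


Mutation score = killed / total * 100
Mutation score = 525 / 923 * 100
Mutation score = 56.88%

56.88%


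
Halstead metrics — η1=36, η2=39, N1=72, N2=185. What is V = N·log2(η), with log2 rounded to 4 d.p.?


Formula: V = N * log2(η), where N = N1 + N2 and η = η1 + η2
η = 36 + 39 = 75
N = 72 + 185 = 257
log2(75) ≈ 6.2288
V = 257 * 6.2288 = 1600.80

1600.80


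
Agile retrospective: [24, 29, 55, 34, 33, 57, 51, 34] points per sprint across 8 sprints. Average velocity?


Formula: Avg velocity = Total points / Number of sprints
Points: [24, 29, 55, 34, 33, 57, 51, 34]
Sum = 24 + 29 + 55 + 34 + 33 + 57 + 51 + 34 = 317
Avg velocity = 317 / 8 = 39.63 points/sprint

39.63 points/sprint


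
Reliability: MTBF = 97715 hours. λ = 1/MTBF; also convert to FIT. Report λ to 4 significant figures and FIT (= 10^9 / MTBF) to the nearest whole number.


Formula: λ = 1 / MTBF; FIT = λ × 1e9 = 1e9 / MTBF
λ = 1 / 97715 ≈ 1.023e-05 failures/hour
FIT = 1e9 / 97715 ≈ 10234 failures per 1e9 hours (nearest whole number)

λ = 1.023e-05 /h, FIT = 10234


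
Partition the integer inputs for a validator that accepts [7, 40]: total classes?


Valid range: [7, 40]
Class 1: x < 7 — invalid
Class 2: 7 ≤ x ≤ 40 — valid
Class 3: x > 40 — invalid
Total equivalence classes: 3

3 equivalence classes


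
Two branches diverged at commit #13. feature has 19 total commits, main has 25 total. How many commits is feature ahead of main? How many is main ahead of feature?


Common ancestor: commit #13
feature commits after divergence: 19 - 13 = 6
main commits after divergence: 25 - 13 = 12
feature is 6 commits ahead of main
main is 12 commits ahead of feature

feature ahead: 6, main ahead: 12


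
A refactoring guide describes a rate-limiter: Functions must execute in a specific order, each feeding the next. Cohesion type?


Reasoning: Output of one is input to next
Type: Sequential cohesion

Sequential cohesion


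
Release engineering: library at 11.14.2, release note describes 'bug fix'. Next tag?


Current: 11.14.2
Change category: 'bug fix' → patch bump
SemVer rule: patch bump → increment PATCH (MAJOR and MINOR unchanged)
New: 11.14.3

11.14.3


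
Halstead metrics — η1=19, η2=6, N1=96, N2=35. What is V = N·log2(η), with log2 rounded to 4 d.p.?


Formula: V = N * log2(η), where N = N1 + N2 and η = η1 + η2
η = 19 + 6 = 25
N = 96 + 35 = 131
log2(25) ≈ 4.6439
V = 131 * 4.6439 = 608.35

608.35


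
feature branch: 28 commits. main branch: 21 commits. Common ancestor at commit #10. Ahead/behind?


Common ancestor: commit #10
feature commits after divergence: 28 - 10 = 18
main commits after divergence: 21 - 10 = 11
feature is 18 commits ahead of main
main is 11 commits ahead of feature

feature ahead: 18, main ahead: 11


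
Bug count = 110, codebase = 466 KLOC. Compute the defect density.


Defect density = defects / KLOC
Defect density = 110 / 466
Defect density = 0.236 defects/KLOC

0.236 defects/KLOC


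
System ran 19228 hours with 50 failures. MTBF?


Formula: MTBF = Total operating time / Number of failures
MTBF = 19228 / 50
MTBF = 384.56 hours

384.56 hours


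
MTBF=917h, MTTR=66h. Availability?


Availability = MTBF / (MTBF + MTTR)
Availability = 917 / (917 + 66)
Availability = 917 / 983
Availability = 93.2859%

93.2859%


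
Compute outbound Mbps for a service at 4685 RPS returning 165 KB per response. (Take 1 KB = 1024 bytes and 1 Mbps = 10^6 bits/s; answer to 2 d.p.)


Formula: Mbps = payload_bytes * RPS * 8 / 1e6
Payload per request = 165 KB = 165 * 1024 = 168960 bytes
Total bytes/sec = 168960 * 4685 = 791577600
Total bits/sec = 791577600 * 8 = 6332620800
Mbps = 6332620800 / 1e6 = 6332.62

6332.62 Mbps


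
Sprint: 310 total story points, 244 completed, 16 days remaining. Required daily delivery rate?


Formula: Required rate = Remaining points / Days left
Remaining = 310 - 244 = 66 points
Required rate = 66 / 16 = 4.13 points/day

4.13 points/day


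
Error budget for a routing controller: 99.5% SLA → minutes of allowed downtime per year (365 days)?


Formula: allowed downtime = period * (100 - SLA) / 100
Period (year (365 days)) = 525600 minutes
Unavailability fraction = (100 - 99.5) / 100
Allowed downtime = 525600 * (100 - 99.5) / 100
Allowed downtime = 2628.0 minutes

2628.0 minutes


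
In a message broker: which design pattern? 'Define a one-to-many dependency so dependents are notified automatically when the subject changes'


This matches the Observer pattern

Observer


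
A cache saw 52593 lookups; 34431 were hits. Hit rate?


Formula: hit rate = hits / (hits + misses) * 100
hit rate = 34431 / (34431 + 18162) * 100
hit rate = 34431 / 52593 * 100
hit rate = 65.47%

65.47%


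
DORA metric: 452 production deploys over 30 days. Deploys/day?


Formula: deployments per day = releases / days
= 452 / 30
= 15.067 deploys/day
(equivalently, 105.47 deploys/week)

15.067 deploys/day


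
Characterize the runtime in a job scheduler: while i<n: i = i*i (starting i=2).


Reasoning: squaring drives double-exponential growth; iterations ~ log log n
Complexity: O(log log n)

O(log log n)


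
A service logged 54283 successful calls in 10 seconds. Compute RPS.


Formula: throughput = requests / seconds
throughput = 54283 / 10
throughput = 5428.3 requests/second

5428.3 requests/second


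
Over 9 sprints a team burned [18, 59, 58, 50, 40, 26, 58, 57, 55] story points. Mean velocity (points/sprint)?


Formula: Avg velocity = Total points / Number of sprints
Points: [18, 59, 58, 50, 40, 26, 58, 57, 55]
Sum = 18 + 59 + 58 + 50 + 40 + 26 + 58 + 57 + 55 = 421
Avg velocity = 421 / 9 = 46.78 points/sprint

46.78 points/sprint


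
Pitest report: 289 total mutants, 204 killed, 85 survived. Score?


Mutation score = killed / total * 100
Mutation score = 204 / 289 * 100
Mutation score = 70.59%

70.59%


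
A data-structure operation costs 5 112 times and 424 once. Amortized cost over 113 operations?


Formula: Amortized cost = Total cost / Operations
Total cost = (112 * 5) + (1 * 424)
Total cost = 560 + 424 = 984
Amortized = 984 / 113 = 8.708

8.708


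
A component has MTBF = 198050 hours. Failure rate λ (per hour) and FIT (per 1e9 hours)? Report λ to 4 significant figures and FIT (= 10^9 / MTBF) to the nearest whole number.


Formula: λ = 1 / MTBF; FIT = λ × 1e9 = 1e9 / MTBF
λ = 1 / 198050 ≈ 5.049e-06 failures/hour
FIT = 1e9 / 198050 ≈ 5049 failures per 1e9 hours (nearest whole number)

λ = 5.049e-06 /h, FIT = 5049


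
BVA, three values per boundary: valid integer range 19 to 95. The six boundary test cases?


Range: [19, 95]
Boundaries: just below min, min, min+1, max-1, max, just above max
Values: [18, 19, 20, 94, 95, 96]

[18, 19, 20, 94, 95, 96]


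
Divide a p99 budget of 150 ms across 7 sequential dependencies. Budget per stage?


Formula: per_stage = total_budget / stages
per_stage = 150 / 7
per_stage = 21.43 ms

21.43 ms


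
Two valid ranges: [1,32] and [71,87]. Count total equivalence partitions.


Valid ranges: [1,32] and [71,87]
Class 1: x < 1 — invalid
Class 2: 1 ≤ x ≤ 32 — valid
Class 3: 32 < x < 71 — invalid (gap between ranges)
Class 4: 71 ≤ x ≤ 87 — valid
Class 5: x > 87 — invalid
Total equivalence classes: 5

5 equivalence classes


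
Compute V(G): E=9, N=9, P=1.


Formula: V(G) = E - N + 2P
V(G) = 9 - 9 + 2*1
V(G) = 0 + 2
V(G) = 2

2


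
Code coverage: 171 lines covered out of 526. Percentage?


Coverage = covered / total * 100
Coverage = 171 / 526 * 100
Coverage = 32.51%

32.51%


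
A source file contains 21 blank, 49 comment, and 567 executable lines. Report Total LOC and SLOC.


Total LOC = blank + comment + code
Total LOC = 21 + 49 + 567 = 637
SLOC (source only) = code = 567

Total LOC: 637, SLOC: 567


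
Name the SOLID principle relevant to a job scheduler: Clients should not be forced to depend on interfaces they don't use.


This describes the Interface Segregation Principle (ISP)

Interface Segregation Principle (ISP)


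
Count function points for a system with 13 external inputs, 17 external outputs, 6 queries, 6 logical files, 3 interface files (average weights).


UFP = EI*4 + EO*5 + EQ*4 + ILF*10 + EIF*7
UFP = 13*4 + 17*5 + 6*4 + 6*10 + 3*7
UFP = 52 + 85 + 24 + 60 + 21
UFP = 242

242


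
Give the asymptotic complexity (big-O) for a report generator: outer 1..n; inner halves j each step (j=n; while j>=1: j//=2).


Reasoning: n times log n
Complexity: O(n log n)

O(n log n)


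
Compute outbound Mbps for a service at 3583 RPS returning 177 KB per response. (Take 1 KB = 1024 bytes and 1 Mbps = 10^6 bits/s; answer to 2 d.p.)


Formula: Mbps = payload_bytes * RPS * 8 / 1e6
Payload per request = 177 KB = 177 * 1024 = 181248 bytes
Total bytes/sec = 181248 * 3583 = 649411584
Total bits/sec = 649411584 * 8 = 5195292672
Mbps = 5195292672 / 1e6 = 5195.29

5195.29 Mbps


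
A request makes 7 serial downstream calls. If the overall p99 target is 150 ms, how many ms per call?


Formula: per_stage = total_budget / stages
per_stage = 150 / 7
per_stage = 21.43 ms

21.43 ms


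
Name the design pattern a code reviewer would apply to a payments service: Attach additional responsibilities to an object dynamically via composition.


This matches the Decorator pattern

Decorator


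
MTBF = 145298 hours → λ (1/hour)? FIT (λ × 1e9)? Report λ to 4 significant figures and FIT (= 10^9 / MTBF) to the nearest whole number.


Formula: λ = 1 / MTBF; FIT = λ × 1e9 = 1e9 / MTBF
λ = 1 / 145298 ≈ 6.882e-06 failures/hour
FIT = 1e9 / 145298 ≈ 6882 failures per 1e9 hours (nearest whole number)

λ = 6.882e-06 /h, FIT = 6882


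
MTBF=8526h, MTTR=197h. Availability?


Availability = MTBF / (MTBF + MTTR)
Availability = 8526 / (8526 + 197)
Availability = 8526 / 8723
Availability = 97.7416%

97.7416%


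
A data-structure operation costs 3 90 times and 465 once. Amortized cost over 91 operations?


Formula: Amortized cost = Total cost / Operations
Total cost = (90 * 3) + (1 * 465)
Total cost = 270 + 465 = 735
Amortized = 735 / 91 = 8.0769

8.0769


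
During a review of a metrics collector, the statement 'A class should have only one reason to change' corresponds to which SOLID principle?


This describes the Single Responsibility Principle (SRP)

Single Responsibility Principle (SRP)


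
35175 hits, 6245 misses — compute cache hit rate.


Formula: hit rate = hits / (hits + misses) * 100
hit rate = 35175 / (35175 + 6245) * 100
hit rate = 35175 / 41420 * 100
hit rate = 84.92%

84.92%


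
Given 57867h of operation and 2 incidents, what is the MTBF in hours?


Formula: MTBF = Total operating time / Number of failures
MTBF = 57867 / 2
MTBF = 28933.5 hours

28933.5 hours


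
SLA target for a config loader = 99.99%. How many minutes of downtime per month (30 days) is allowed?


Formula: allowed downtime = period * (100 - SLA) / 100
Period (month (30 days)) = 43200 minutes
Unavailability fraction = (100 - 99.99) / 100
Allowed downtime = 43200 * (100 - 99.99) / 100
Allowed downtime = 4.32 minutes

4.32 minutes


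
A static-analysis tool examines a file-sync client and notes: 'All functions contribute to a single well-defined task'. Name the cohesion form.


Reasoning: Best: single purpose
Type: Functional cohesion

Functional cohesion


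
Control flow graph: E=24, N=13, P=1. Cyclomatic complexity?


Formula: V(G) = E - N + 2P
V(G) = 24 - 13 + 2*1
V(G) = 11 + 2
V(G) = 13

13


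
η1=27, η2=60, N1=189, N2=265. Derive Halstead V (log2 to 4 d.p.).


Formula: V = N * log2(η), where N = N1 + N2 and η = η1 + η2
η = 27 + 60 = 87
N = 189 + 265 = 454
log2(87) ≈ 6.4429
V = 454 * 6.4429 = 2925.08

2925.08


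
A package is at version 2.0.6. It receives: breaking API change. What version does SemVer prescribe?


Current: 2.0.6
Change category: 'breaking API change' → major bump
SemVer rule: major bump → increment MAJOR, reset MINOR and PATCH to 0
New: 3.0.0

3.0.0


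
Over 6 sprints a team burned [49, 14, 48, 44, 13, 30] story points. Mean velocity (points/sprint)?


Formula: Avg velocity = Total points / Number of sprints
Points: [49, 14, 48, 44, 13, 30]
Sum = 49 + 14 + 48 + 44 + 13 + 30 = 198
Avg velocity = 198 / 6 = 33.0 points/sprint

33.0 points/sprint


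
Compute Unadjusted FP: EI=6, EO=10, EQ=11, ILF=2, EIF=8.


UFP = EI*4 + EO*5 + EQ*4 + ILF*10 + EIF*7
UFP = 6*4 + 10*5 + 11*4 + 2*10 + 8*7
UFP = 24 + 50 + 44 + 20 + 56
UFP = 194

194


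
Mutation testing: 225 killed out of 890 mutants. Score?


Mutation score = killed / total * 100
Mutation score = 225 / 890 * 100
Mutation score = 25.28%

25.28%


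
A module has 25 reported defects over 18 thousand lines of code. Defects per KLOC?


Defect density = defects / KLOC
Defect density = 25 / 18
Defect density = 1.389 defects/KLOC

1.389 defects/KLOC


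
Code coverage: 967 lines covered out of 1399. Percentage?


Coverage = covered / total * 100
Coverage = 967 / 1399 * 100
Coverage = 69.12%

69.12%


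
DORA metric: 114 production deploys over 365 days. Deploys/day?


Formula: deployments per day = releases / days
= 114 / 365
= 0.312 deploys/day
(equivalently, 2.19 deploys/week)

0.312 deploys/day


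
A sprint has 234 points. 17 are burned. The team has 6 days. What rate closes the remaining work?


Formula: Required rate = Remaining points / Days left
Remaining = 234 - 17 = 217 points
Required rate = 217 / 6 = 36.17 points/day

36.17 points/day


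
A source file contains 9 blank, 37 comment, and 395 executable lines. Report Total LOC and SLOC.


Total LOC = blank + comment + code
Total LOC = 9 + 37 + 395 = 441
SLOC (source only) = code = 395

Total LOC: 441, SLOC: 395


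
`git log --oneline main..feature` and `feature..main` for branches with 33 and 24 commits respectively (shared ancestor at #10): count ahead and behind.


Common ancestor: commit #10
feature commits after divergence: 33 - 10 = 23
main commits after divergence: 24 - 10 = 14
feature is 23 commits ahead of main
main is 14 commits ahead of feature

feature ahead: 23, main ahead: 14


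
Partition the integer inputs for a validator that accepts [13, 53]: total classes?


Valid range: [13, 53]
Class 1: x < 13 — invalid
Class 2: 13 ≤ x ≤ 53 — valid
Class 3: x > 53 — invalid
Total equivalence classes: 3

3 equivalence classes


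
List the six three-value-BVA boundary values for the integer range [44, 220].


Range: [44, 220]
Boundaries: just below min, min, min+1, max-1, max, just above max
Values: [43, 44, 45, 219, 220, 221]

[43, 44, 45, 219, 220, 221]


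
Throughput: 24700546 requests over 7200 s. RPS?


Formula: throughput = requests / seconds
throughput = 24700546 / 7200
throughput = 3430.63 requests/second

3430.63 requests/second


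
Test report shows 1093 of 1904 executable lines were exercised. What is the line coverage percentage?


Coverage = covered / total * 100
Coverage = 1093 / 1904 * 100
Coverage = 57.41%

57.41%


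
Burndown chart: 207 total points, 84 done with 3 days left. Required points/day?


Formula: Required rate = Remaining points / Days left
Remaining = 207 - 84 = 123 points
Required rate = 123 / 3 = 41.0 points/day

41.0 points/day


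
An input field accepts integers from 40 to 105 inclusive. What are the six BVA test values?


Range: [40, 105]
Boundaries: just below min, min, min+1, max-1, max, just above max
Values: [39, 40, 41, 104, 105, 106]

[39, 40, 41, 104, 105, 106]


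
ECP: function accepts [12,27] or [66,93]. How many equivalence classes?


Valid ranges: [12,27] and [66,93]
Class 1: x < 12 — invalid
Class 2: 12 ≤ x ≤ 27 — valid
Class 3: 27 < x < 66 — invalid (gap between ranges)
Class 4: 66 ≤ x ≤ 93 — valid
Class 5: x > 93 — invalid
Total equivalence classes: 5

5 equivalence classes


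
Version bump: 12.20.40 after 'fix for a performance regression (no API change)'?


Current: 12.20.40
Change category: 'fix for a performance regression (no API change)' → patch bump
SemVer rule: patch bump → increment PATCH (MAJOR and MINOR unchanged)
New: 12.20.41

12.20.41


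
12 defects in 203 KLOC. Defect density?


Defect density = defects / KLOC
Defect density = 12 / 203
Defect density = 0.059 defects/KLOC

0.059 defects/KLOC


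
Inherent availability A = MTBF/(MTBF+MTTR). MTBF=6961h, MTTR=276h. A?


Availability = MTBF / (MTBF + MTTR)
Availability = 6961 / (6961 + 276)
Availability = 6961 / 7237
Availability = 96.1863%

96.1863%


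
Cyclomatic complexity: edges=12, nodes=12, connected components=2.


Formula: V(G) = E - N + 2P
V(G) = 12 - 12 + 2*2
V(G) = 0 + 4
V(G) = 4

4


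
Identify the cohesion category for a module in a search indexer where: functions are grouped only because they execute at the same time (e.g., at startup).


Reasoning: Related by timing only
Type: Temporal cohesion

Temporal cohesion


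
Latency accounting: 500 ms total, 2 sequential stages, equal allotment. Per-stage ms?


Formula: per_stage = total_budget / stages
per_stage = 500 / 2
per_stage = 250.0 ms

250.0 ms


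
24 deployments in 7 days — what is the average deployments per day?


Formula: deployments per day = releases / days
= 24 / 7
= 3.429 deploys/day
(equivalently, 24.0 deploys/week)

3.429 deploys/day


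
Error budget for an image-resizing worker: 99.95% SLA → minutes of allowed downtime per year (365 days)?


Formula: allowed downtime = period * (100 - SLA) / 100
Period (year (365 days)) = 525600 minutes
Unavailability fraction = (100 - 99.95) / 100
Allowed downtime = 525600 * (100 - 99.95) / 100
Allowed downtime = 262.8 minutes

262.8 minutes


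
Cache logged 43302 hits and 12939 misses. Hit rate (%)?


Formula: hit rate = hits / (hits + misses) * 100
hit rate = 43302 / (43302 + 12939) * 100
hit rate = 43302 / 56241 * 100
hit rate = 76.99%

76.99%


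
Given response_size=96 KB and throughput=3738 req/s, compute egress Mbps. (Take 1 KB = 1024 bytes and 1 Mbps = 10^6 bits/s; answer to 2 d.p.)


Formula: Mbps = payload_bytes * RPS * 8 / 1e6
Payload per request = 96 KB = 96 * 1024 = 98304 bytes
Total bytes/sec = 98304 * 3738 = 367460352
Total bits/sec = 367460352 * 8 = 2939682816
Mbps = 2939682816 / 1e6 = 2939.68

2939.68 Mbps


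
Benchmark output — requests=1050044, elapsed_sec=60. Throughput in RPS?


Formula: throughput = requests / seconds
throughput = 1050044 / 60
throughput = 17500.73 requests/second

17500.73 requests/second


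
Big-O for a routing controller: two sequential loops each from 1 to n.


Reasoning: sequential dominates: O(n) + O(n) = O(n)
Complexity: O(n)

O(n)


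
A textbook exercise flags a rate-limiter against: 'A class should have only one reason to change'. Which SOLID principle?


This describes the Single Responsibility Principle (SRP)

Single Responsibility Principle (SRP)


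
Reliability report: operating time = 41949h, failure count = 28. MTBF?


Formula: MTBF = Total operating time / Number of failures
MTBF = 41949 / 28
MTBF = 1498.18 hours

1498.18 hours


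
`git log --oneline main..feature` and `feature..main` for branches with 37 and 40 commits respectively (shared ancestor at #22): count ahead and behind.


Common ancestor: commit #22
feature commits after divergence: 37 - 22 = 15
main commits after divergence: 40 - 22 = 18
feature is 15 commits ahead of main
main is 18 commits ahead of feature

feature ahead: 15, main ahead: 18


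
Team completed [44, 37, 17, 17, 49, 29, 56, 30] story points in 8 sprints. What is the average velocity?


Formula: Avg velocity = Total points / Number of sprints
Points: [44, 37, 17, 17, 49, 29, 56, 30]
Sum = 44 + 37 + 17 + 17 + 49 + 29 + 56 + 30 = 279
Avg velocity = 279 / 8 = 34.88 points/sprint

34.88 points/sprint


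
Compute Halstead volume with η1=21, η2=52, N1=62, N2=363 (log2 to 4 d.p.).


Formula: V = N * log2(η), where N = N1 + N2 and η = η1 + η2
η = 21 + 52 = 73
N = 62 + 363 = 425
log2(73) ≈ 6.1898
V = 425 * 6.1898 = 2630.67

2630.67


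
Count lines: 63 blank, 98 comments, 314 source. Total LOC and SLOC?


Total LOC = blank + comment + code
Total LOC = 63 + 98 + 314 = 475
SLOC (source only) = code = 314

Total LOC: 475, SLOC: 314


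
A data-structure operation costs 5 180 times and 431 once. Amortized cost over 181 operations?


Formula: Amortized cost = Total cost / Operations
Total cost = (180 * 5) + (1 * 431)
Total cost = 900 + 431 = 1331
Amortized = 1331 / 181 = 7.3536

7.3536


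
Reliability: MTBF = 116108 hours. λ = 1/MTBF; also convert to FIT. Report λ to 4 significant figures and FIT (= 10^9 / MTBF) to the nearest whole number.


Formula: λ = 1 / MTBF; FIT = λ × 1e9 = 1e9 / MTBF
λ = 1 / 116108 ≈ 8.613e-06 failures/hour
FIT = 1e9 / 116108 ≈ 8613 failures per 1e9 hours (nearest whole number)

λ = 8.613e-06 /h, FIT = 8613


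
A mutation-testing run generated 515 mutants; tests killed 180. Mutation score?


Mutation score = killed / total * 100
Mutation score = 180 / 515 * 100
Mutation score = 34.95%

34.95%


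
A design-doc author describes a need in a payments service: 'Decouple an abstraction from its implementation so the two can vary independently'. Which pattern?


This matches the Bridge pattern

Bridge


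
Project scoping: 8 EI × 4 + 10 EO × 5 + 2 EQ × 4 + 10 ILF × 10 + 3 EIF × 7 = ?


UFP = EI*4 + EO*5 + EQ*4 + ILF*10 + EIF*7
UFP = 8*4 + 10*5 + 2*4 + 10*10 + 3*7
UFP = 32 + 50 + 8 + 100 + 21
UFP = 211

211


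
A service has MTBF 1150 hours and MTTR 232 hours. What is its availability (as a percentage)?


Availability = MTBF / (MTBF + MTTR)
Availability = 1150 / (1150 + 232)
Availability = 1150 / 1382
Availability = 83.2127%

83.2127%


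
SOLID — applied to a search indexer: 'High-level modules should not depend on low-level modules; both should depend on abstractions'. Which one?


This describes the Dependency Inversion Principle (DIP)

Dependency Inversion Principle (DIP)


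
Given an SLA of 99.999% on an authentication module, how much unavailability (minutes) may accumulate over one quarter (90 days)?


Formula: allowed downtime = period * (100 - SLA) / 100
Period (quarter (90 days)) = 129600 minutes
Unavailability fraction = (100 - 99.999) / 100
Allowed downtime = 129600 * (100 - 99.999) / 100
Allowed downtime = 1.296 minutes

1.296 minutes


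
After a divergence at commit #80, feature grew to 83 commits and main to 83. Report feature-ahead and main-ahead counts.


Common ancestor: commit #80
feature commits after divergence: 83 - 80 = 3
main commits after divergence: 83 - 80 = 3
feature is 3 commits ahead of main
main is 3 commits ahead of feature

feature ahead: 3, main ahead: 3


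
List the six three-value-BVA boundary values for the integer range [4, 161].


Range: [4, 161]
Boundaries: just below min, min, min+1, max-1, max, just above max
Values: [3, 4, 5, 160, 161, 162]

[3, 4, 5, 160, 161, 162]


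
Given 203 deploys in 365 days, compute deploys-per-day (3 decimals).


Formula: deployments per day = releases / days
= 203 / 365
= 0.556 deploys/day
(equivalently, 3.89 deploys/week)

0.556 deploys/day


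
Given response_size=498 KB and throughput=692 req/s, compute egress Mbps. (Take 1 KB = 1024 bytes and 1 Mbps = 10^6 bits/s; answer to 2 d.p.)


Formula: Mbps = payload_bytes * RPS * 8 / 1e6
Payload per request = 498 KB = 498 * 1024 = 509952 bytes
Total bytes/sec = 509952 * 692 = 352886784
Total bits/sec = 352886784 * 8 = 2823094272
Mbps = 2823094272 / 1e6 = 2823.09

2823.09 Mbps


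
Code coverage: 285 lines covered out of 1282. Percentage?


Coverage = covered / total * 100
Coverage = 285 / 1282 * 100
Coverage = 22.23%

22.23%


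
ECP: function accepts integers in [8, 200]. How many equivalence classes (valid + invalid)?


Valid range: [8, 200]
Class 1: x < 8 — invalid
Class 2: 8 ≤ x ≤ 200 — valid
Class 3: x > 200 — invalid
Total equivalence classes: 3

3 equivalence classes


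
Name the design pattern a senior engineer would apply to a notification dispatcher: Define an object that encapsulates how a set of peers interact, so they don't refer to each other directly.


This matches the Mediator pattern

Mediator


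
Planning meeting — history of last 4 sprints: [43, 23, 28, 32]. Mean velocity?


Formula: Avg velocity = Total points / Number of sprints
Points: [43, 23, 28, 32]
Sum = 43 + 23 + 28 + 32 = 126
Avg velocity = 126 / 4 = 31.5 points/sprint

31.5 points/sprint


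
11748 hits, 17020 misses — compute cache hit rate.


Formula: hit rate = hits / (hits + misses) * 100
hit rate = 11748 / (11748 + 17020) * 100
hit rate = 11748 / 28768 * 100
hit rate = 40.84%

40.84%


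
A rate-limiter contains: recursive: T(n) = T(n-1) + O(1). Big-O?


Reasoning: linear recursion with constant work per frame
Complexity: O(n)

O(n)


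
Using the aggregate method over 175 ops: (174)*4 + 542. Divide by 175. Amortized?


Formula: Amortized cost = Total cost / Operations
Total cost = (174 * 4) + (1 * 542)
Total cost = 696 + 542 = 1238
Amortized = 1238 / 175 = 7.0743

7.0743


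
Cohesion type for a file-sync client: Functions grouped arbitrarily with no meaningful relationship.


Reasoning: Worst: random grouping
Type: Coincidental cohesion

Coincidental cohesion


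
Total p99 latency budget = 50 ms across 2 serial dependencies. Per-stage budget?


Formula: per_stage = total_budget / stages
per_stage = 50 / 2
per_stage = 25.0 ms

25.0 ms


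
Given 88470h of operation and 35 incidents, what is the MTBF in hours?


Formula: MTBF = Total operating time / Number of failures
MTBF = 88470 / 35
MTBF = 2527.71 hours

2527.71 hours


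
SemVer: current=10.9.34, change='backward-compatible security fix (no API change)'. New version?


Current: 10.9.34
Change category: 'backward-compatible security fix (no API change)' → patch bump
SemVer rule: patch bump → increment PATCH (MAJOR and MINOR unchanged)
New: 10.9.35

10.9.35


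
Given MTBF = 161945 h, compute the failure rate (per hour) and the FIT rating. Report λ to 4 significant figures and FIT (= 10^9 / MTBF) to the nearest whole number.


Formula: λ = 1 / MTBF; FIT = λ × 1e9 = 1e9 / MTBF
λ = 1 / 161945 ≈ 6.175e-06 failures/hour
FIT = 1e9 / 161945 ≈ 6175 failures per 1e9 hours (nearest whole number)

λ = 6.175e-06 /h, FIT = 6175


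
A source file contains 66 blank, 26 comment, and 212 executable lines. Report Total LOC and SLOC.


Total LOC = blank + comment + code
Total LOC = 66 + 26 + 212 = 304
SLOC (source only) = code = 212

Total LOC: 304, SLOC: 212


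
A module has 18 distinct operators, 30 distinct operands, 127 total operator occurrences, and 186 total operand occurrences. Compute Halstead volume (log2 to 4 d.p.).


Formula: V = N * log2(η), where N = N1 + N2 and η = η1 + η2
η = 18 + 30 = 48
N = 127 + 186 = 313
log2(48) ≈ 5.5850
V = 313 * 5.5850 = 1748.11

1748.11


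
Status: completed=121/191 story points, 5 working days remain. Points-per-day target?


Formula: Required rate = Remaining points / Days left
Remaining = 191 - 121 = 70 points
Required rate = 70 / 5 = 14.0 points/day

14.0 points/day


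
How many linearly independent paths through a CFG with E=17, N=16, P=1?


Formula: V(G) = E - N + 2P
V(G) = 17 - 16 + 2*1
V(G) = 1 + 2
V(G) = 3

3


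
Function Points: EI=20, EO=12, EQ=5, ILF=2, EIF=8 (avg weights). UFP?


UFP = EI*4 + EO*5 + EQ*4 + ILF*10 + EIF*7
UFP = 20*4 + 12*5 + 5*4 + 2*10 + 8*7
UFP = 80 + 60 + 20 + 20 + 56
UFP = 236

236


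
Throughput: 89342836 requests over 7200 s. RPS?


Formula: throughput = requests / seconds
throughput = 89342836 / 7200
throughput = 12408.73 requests/second

12408.73 requests/second


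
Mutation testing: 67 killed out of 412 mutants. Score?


Mutation score = killed / total * 100
Mutation score = 67 / 412 * 100
Mutation score = 16.26%

16.26%


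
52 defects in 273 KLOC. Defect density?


Defect density = defects / KLOC
Defect density = 52 / 273
Defect density = 0.19 defects/KLOC

0.19 defects/KLOC


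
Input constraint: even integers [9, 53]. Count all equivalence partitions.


Constraint: even integers in [9, 53]
Class 1: x < 9 — out-of-range invalid
Class 2: x in [9,53] but odd — wrong type invalid
Class 3: x in [9,53] and even — valid
Class 4: x > 53 — out-of-range invalid
Total equivalence classes: 4

4 equivalence classes


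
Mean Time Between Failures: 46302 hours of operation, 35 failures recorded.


Formula: MTBF = Total operating time / Number of failures
MTBF = 46302 / 35
MTBF = 1322.91 hours

1322.91 hours


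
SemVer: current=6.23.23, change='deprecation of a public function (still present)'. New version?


Current: 6.23.23
Change category: 'deprecation of a public function (still present)' → minor bump
SemVer rule: minor bump → increment MINOR, reset PATCH to 0 (MAJOR unchanged)
New: 6.24.0

6.24.0


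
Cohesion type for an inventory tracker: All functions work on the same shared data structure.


Reasoning: Functions share data
Type: Communicational cohesion

Communicational cohesion


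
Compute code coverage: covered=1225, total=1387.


Coverage = covered / total * 100
Coverage = 1225 / 1387 * 100
Coverage = 88.32%

88.32%


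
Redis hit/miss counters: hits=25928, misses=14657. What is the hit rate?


Formula: hit rate = hits / (hits + misses) * 100
hit rate = 25928 / (25928 + 14657) * 100
hit rate = 25928 / 40585 * 100
hit rate = 63.89%

63.89%


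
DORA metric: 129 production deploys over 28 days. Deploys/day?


Formula: deployments per day = releases / days
= 129 / 28
= 4.607 deploys/day
(equivalently, 32.25 deploys/week)

4.607 deploys/day


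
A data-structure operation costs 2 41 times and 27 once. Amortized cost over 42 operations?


Formula: Amortized cost = Total cost / Operations
Total cost = (41 * 2) + (1 * 27)
Total cost = 82 + 27 = 109
Amortized = 109 / 42 = 2.5952

2.5952


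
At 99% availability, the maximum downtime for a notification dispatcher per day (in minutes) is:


Formula: allowed downtime = period * (100 - SLA) / 100
Period (day) = 1440 minutes
Unavailability fraction = (100 - 99.0) / 100
Allowed downtime = 1440 * (100 - 99.0) / 100
Allowed downtime = 14.4 minutes

14.4 minutes


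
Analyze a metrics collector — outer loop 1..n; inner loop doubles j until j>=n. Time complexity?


Reasoning: linear outer times logarithmic inner
Complexity: O(n log n)

O(n log n)


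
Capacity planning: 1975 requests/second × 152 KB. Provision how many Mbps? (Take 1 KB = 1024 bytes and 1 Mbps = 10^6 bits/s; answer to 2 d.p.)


Formula: Mbps = payload_bytes * RPS * 8 / 1e6
Payload per request = 152 KB = 152 * 1024 = 155648 bytes
Total bytes/sec = 155648 * 1975 = 307404800
Total bits/sec = 307404800 * 8 = 2459238400
Mbps = 2459238400 / 1e6 = 2459.24

2459.24 Mbps


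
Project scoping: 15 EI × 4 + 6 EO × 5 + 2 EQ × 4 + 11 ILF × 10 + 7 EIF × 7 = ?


UFP = EI*4 + EO*5 + EQ*4 + ILF*10 + EIF*7
UFP = 15*4 + 6*5 + 2*4 + 11*10 + 7*7
UFP = 60 + 30 + 8 + 110 + 49
UFP = 257

257


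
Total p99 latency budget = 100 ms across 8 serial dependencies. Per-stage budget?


Formula: per_stage = total_budget / stages
per_stage = 100 / 8
per_stage = 12.5 ms

12.5 ms


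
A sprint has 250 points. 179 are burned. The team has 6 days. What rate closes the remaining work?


Formula: Required rate = Remaining points / Days left
Remaining = 250 - 179 = 71 points
Required rate = 71 / 6 = 11.83 points/day

11.83 points/day


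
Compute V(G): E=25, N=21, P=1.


Formula: V(G) = E - N + 2P
V(G) = 25 - 21 + 2*1
V(G) = 4 + 2
V(G) = 6

6


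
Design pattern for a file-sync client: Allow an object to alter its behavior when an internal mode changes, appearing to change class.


This matches the State pattern

State


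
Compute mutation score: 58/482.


Mutation score = killed / total * 100
Mutation score = 58 / 482 * 100
Mutation score = 12.03%

12.03%


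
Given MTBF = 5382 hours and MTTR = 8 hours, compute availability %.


Availability = MTBF / (MTBF + MTTR)
Availability = 5382 / (5382 + 8)
Availability = 5382 / 5390
Availability = 99.8516%

99.8516%


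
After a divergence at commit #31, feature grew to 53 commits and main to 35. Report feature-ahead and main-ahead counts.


Common ancestor: commit #31
feature commits after divergence: 53 - 31 = 22
main commits after divergence: 35 - 31 = 4
feature is 22 commits ahead of main
main is 4 commits ahead of feature

feature ahead: 22, main ahead: 4


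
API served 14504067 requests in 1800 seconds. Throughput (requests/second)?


Formula: throughput = requests / seconds
throughput = 14504067 / 1800
throughput = 8057.82 requests/second

8057.82 requests/second


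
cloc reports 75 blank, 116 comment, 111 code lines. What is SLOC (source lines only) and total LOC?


Total LOC = blank + comment + code
Total LOC = 75 + 116 + 111 = 302
SLOC (source only) = code = 111

Total LOC: 302, SLOC: 111


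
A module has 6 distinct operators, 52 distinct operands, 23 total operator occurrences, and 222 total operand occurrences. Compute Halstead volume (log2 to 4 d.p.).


Formula: V = N * log2(η), where N = N1 + N2 and η = η1 + η2
η = 6 + 52 = 58
N = 23 + 222 = 245
log2(58) ≈ 5.8580
V = 245 * 5.8580 = 1435.21

1435.21
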